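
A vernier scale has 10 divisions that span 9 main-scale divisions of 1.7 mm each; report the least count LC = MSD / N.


LC = MSD / n_div
= 1.7 / 10
= 0.1700

0.1700


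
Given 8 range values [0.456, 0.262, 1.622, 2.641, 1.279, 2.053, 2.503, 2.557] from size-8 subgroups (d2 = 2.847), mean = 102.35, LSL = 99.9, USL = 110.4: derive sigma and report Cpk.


R_bar = (0.456 + 0.262 + 1.622 + 2.641 + 1.279 + 2.053 + 2.503 + 2.557) / 8 = 1.671625
sigma = R_bar / d2 = 1.671625 / 2.847 = 0.58715314
Cp = (USL - LSL)/(6*sigma) = (110.4 - 99.9)/(6*0.58715314) = 2.9805
Cpu = (110.4 - 102.35)/(3*0.58715314) = 4.5701
Cpl = (102.35 - 99.9)/(3*0.58715314) = 1.3909
Cpk = min(Cpu, Cpl) = 1.3909

1.3909


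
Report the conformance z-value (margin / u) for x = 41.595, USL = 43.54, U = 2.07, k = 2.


u = U / k = 2.07 / 2 = 1.035
margin = |USL - x| = |43.54 - 41.595| = 1.945
z = margin / u = 1.945 / 1.035
z = 1.8792

1.8792


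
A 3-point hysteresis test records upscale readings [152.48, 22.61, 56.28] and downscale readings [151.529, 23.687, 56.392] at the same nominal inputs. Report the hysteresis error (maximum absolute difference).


|152.48 - 151.529| = 0.9510
|22.61 - 23.687| = 1.0770
|56.28 - 56.392| = 0.1120
hysteresis = max(diffs) = 1.0770

1.0770


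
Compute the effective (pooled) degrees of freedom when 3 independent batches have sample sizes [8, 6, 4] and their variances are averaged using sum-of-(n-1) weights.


nu = sum_i (n_i - 1)
nu = ((8 - 1) + (6 - 1) + (4 - 1))
nu = 7 + 5 + 3
nu = 15

15


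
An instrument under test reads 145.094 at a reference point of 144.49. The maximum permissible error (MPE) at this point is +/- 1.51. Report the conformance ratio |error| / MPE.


e = indication - reference = 145.094 - 144.49 = 0.6040
|e| = 0.6040
ratio = |e| / MPE = 0.6040 / 1.51
ratio = 0.4000

0.4000


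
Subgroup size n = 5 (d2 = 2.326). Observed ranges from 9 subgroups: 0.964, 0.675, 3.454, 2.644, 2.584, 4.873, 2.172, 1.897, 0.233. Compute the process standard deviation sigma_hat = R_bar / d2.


R_bar = (0.964 + 0.675 + 3.454 + 2.644 + 2.584 + 4.873 + 2.172 + 1.897 + 0.233) / 9
R_bar = 19.496 / 9 = 2.1662222
sigma_hat = R_bar / d2 = 2.1662222 / 2.326 = 0.9313

0.9313


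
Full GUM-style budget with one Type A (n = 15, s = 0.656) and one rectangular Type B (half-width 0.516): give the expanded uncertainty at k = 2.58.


u_A = s / sqrt(n) = 0.656 / sqrt(15) = 0.16937847
u_B = half_width / sqrt(3) = 0.516 / sqrt(3) = 0.29791274
uc = sqrt(u_A^2 + u_B^2) = sqrt(0.16937847^2 + 0.29791274^2) = 0.34269676
U = k * uc = 2.58 * 0.34269676
U = 0.8842

0.8842


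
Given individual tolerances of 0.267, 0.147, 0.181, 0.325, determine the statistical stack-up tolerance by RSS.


RSS = sqrt(0.267^2 + 0.147^2 + 0.181^2 + 0.325^2)
= sqrt(0.231284)
= 0.4809

0.4809


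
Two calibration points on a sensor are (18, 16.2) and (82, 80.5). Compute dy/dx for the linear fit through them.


slope = (y2 - y1) / (x2 - x1)
= (80.5 - 16.2) / (82 - 18)
= 64.3000 / 64
= 1.0047

1.0047


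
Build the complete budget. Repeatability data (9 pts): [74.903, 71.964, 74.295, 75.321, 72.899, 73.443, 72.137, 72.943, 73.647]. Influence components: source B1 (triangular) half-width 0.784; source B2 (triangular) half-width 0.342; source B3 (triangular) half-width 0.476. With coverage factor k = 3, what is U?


mean = (74.903 + 71.964 + 74.295 + 75.321 + 72.899 + 73.443 + 72.137 + 72.943 + 73.647) / 9 = 73.50577778
s = sqrt(sum((x - mean)^2)/(n-1)) = 1.1634833
u_A = s / sqrt(n) = 1.1634833 / sqrt(9) = 0.38782777
u_B1 = 0.784 / sqrt(6) = 0.32006666
u_B2 = 0.342 / sqrt(6) = 0.13962092
u_B3 = 0.476 / sqrt(6) = 0.19432619
uc = sqrt(0.38782777^2 + 0.32006666^2 + 0.13962092^2 + 0.19432619^2) = 0.55687495
U = k * uc = 3 * 0.55687495
U = 1.6706

1.6706


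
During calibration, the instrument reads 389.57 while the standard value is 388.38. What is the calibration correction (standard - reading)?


Correction = standard - reading
= 388.38 - 389.57
= -1.1900

-1.1900


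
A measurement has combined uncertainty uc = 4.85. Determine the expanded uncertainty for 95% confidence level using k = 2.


U = k * uc
U = 2 * 4.85
U = 9.7000

9.7000


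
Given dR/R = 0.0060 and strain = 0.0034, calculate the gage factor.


GF = (dR/R) / epsilon
= 0.0060 / 0.0034
= 1.7647

1.7647


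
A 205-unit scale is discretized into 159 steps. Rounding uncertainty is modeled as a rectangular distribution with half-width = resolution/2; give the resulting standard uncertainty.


resolution = range / divisions
resolution = 205 / 159 = 1.2893082
u_res = resolution / (2*sqrt(3))
u_res = 1.2893082 / 3.4641016
u_res = 0.3722

0.3722


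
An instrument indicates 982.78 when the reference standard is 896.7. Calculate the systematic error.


Systematic error = measured - true
= 982.78 - 896.7
= 86.0800

86.0800


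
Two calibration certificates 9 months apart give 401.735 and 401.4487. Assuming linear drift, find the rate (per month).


rate = (v2 - v1) / months
= (401.4487 - 401.735) / 9
= -0.2863 / 9
= -0.0318

-0.0318


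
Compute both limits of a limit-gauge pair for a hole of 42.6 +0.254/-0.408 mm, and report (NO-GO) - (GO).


GO = nominal - lower_tol (smallest hole = maximum material condition)
GO = 42.6 - 0.408 = 42.192
NO-GO = nominal + upper_tol (largest hole = least material condition)
NO-GO = 42.6 + 0.254 = 42.854
spread = NO-GO - GO = 42.854 - 42.192 = 0.6620

0.6620


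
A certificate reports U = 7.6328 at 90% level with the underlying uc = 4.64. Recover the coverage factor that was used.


k = U / uc
k = 7.6328 / 4.64
k = 1.645

1.645


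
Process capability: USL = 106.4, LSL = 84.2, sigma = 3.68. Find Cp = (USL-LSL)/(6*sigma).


Cp = (USL - LSL) / (6 * sigma)
= (106.4 - 84.2) / (6 * 3.68)
= 22.2000 / 22.0800
= 1.0054

1.0054


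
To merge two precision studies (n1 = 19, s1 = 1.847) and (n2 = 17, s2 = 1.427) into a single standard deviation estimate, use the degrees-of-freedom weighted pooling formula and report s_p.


s_p = sqrt(((n1-1)*s1^2 + (n2-1)*s2^2) / (n1+n2-2))
numerator = (19-1)*1.847^2 + (17-1)*1.427^2 = 61.405362 + 32.581264 = 93.986626
denominator = 19 + 17 - 2 = 34
s_p^2 = 93.986626 / 34 = 2.7643125
s_p = sqrt(2.7643125) = 1.6626

1.6626


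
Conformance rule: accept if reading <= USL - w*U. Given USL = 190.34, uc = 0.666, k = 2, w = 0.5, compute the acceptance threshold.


U = k * uc = 2 * 0.666 = 1.332
guard band g = w * U = 0.5 * 1.332 = 0.666
AL = USL - g = 190.34 - 0.666
AL = 189.6740

189.6740


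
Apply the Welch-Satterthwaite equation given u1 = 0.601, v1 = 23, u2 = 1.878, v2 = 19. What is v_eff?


uc = sqrt(u1^2 + u2^2) = sqrt(0.601^2 + 1.878^2) = 1.9718228
v_eff = uc^4 / (u1^4/v1 + u2^4/v2)
= 1.9718228^4 / (0.601^4/23 + 1.878^4/19)
= 15.117206 / 0.66035195
v_eff = 22.8926

22.8926


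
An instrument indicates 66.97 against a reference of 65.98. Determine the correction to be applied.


Correction = standard - reading
= 65.98 - 66.97
= -0.9900

-0.9900


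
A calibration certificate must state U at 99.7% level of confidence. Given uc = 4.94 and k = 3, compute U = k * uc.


U = k * uc
U = 3 * 4.94
U = 14.8200

14.8200


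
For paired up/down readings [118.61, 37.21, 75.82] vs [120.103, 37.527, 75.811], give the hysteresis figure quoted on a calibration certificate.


|118.61 - 120.103| = 1.4930
|37.21 - 37.527| = 0.3170
|75.82 - 75.811| = 0.0090
hysteresis = max(diffs) = 1.4930

1.4930


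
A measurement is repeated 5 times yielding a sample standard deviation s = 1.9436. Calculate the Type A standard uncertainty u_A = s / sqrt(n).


u_A = s / sqrt(n)
u_A = 1.9436 / sqrt(5)
u_A = 1.9436 / 2.236068
u_A = 0.8692

0.8692


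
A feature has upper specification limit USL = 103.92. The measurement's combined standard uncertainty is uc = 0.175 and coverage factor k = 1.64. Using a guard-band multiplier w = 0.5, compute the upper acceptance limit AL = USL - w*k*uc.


U = k * uc = 1.64 * 0.175 = 0.287
guard band g = w * U = 0.5 * 0.287 = 0.1435
AL = USL - g = 103.92 - 0.1435
AL = 103.7765

103.7765


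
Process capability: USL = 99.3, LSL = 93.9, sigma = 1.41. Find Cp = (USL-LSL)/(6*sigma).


Cp = (USL - LSL) / (6 * sigma)
= (99.3 - 93.9) / (6 * 1.41)
= 5.4000 / 8.4600
= 0.6383

0.6383


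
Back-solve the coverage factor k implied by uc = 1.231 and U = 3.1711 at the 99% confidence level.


k = U / uc
k = 3.1711 / 1.231
k = 2.576

2.576


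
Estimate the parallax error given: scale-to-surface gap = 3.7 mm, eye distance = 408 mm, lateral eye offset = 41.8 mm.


error = h * offset / d
= 3.7 * 41.8 / 408
= 0.3791

0.3791


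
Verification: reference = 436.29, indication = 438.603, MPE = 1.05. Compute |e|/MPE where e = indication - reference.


e = indication - reference = 438.603 - 436.29 = 2.3130
|e| = 2.3130
ratio = |e| / MPE = 2.3130 / 1.05
ratio = 2.2029

2.2029


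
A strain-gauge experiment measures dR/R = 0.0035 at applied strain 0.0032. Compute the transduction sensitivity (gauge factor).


GF = (dR/R) / epsilon
= 0.0035 / 0.0032
= 1.0938

1.0938


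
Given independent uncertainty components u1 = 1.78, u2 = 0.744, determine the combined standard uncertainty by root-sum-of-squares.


uc = sqrt(1.78^2 + 0.744^2)
uc = sqrt(3.721936)
uc = 1.9292

1.9292


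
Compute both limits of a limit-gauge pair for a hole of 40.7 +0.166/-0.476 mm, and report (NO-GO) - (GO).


GO = nominal - lower_tol (smallest hole = maximum material condition)
GO = 40.7 - 0.476 = 40.224
NO-GO = nominal + upper_tol (largest hole = least material condition)
NO-GO = 40.7 + 0.166 = 40.866
spread = NO-GO - GO = 40.866 - 40.224 = 0.6420

0.6420


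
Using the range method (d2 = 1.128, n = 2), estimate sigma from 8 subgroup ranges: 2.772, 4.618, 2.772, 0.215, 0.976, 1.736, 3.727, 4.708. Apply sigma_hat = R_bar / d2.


R_bar = (2.772 + 4.618 + 2.772 + 0.215 + 0.976 + 1.736 + 3.727 + 4.708) / 8
R_bar = 21.524 / 8 = 2.6905
sigma_hat = R_bar / d2 = 2.6905 / 1.128 = 2.3852

2.3852


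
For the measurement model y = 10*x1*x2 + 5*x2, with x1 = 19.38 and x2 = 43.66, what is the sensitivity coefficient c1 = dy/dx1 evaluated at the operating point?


y = 10*x1*x2 + 5*x2
dy/dx1 = 10*x2
Evaluate at x2 = 43.66: c1 = 10 * 43.66
c1 = 436.6000

436.6000


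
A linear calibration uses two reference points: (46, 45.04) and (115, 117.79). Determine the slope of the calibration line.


slope = (y2 - y1) / (x2 - x1)
= (117.79 - 45.04) / (115 - 46)
= 72.7500 / 69
= 1.0543

1.0543


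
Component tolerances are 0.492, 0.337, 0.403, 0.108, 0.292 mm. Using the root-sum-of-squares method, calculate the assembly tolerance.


RSS = sqrt(0.492^2 + 0.337^2 + 0.403^2 + 0.108^2 + 0.292^2)
= sqrt(0.61497)
= 0.7842

0.7842


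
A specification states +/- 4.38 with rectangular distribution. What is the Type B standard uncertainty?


u_B = half_width / sqrt(3)
u_B = 4.38 / 1.7320508
u_B = 2.5288

2.5288


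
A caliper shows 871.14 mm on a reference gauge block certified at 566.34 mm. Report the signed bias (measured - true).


Systematic error = measured - true
= 871.14 - 566.34
= 304.8000

304.8000


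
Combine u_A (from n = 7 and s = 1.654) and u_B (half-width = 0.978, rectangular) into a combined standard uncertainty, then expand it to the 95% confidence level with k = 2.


u_A = s / sqrt(n) = 1.654 / sqrt(7) = 0.62515324
u_B = half_width / sqrt(3) = 0.978 / sqrt(3) = 0.56464856
uc = sqrt(u_A^2 + u_B^2) = sqrt(0.62515324^2 + 0.56464856^2) = 0.84240404
U = k * uc = 2 * 0.84240404
U = 1.6848

1.6848


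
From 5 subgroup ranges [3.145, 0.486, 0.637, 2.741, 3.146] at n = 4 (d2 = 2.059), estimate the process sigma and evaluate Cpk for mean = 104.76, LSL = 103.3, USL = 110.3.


R_bar = (3.145 + 0.486 + 0.637 + 2.741 + 3.146) / 5 = 2.031
sigma = R_bar / d2 = 2.031 / 2.059 = 0.98640117
Cp = (USL - LSL)/(6*sigma) = (110.3 - 103.3)/(6*0.98640117) = 1.1828
Cpu = (110.3 - 104.76)/(3*0.98640117) = 1.8721
Cpl = (104.76 - 103.3)/(3*0.98640117) = 0.4934
Cpk = min(Cpu, Cpl) = 0.4934

0.4934


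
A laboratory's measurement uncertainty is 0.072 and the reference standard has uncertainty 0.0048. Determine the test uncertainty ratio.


TUR = u_lab / u_ref
= 0.072 / 0.0048
= 15.0000

15.0000


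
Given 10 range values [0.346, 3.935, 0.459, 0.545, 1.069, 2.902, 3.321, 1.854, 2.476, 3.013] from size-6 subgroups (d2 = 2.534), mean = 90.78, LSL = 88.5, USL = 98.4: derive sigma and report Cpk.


R_bar = (0.346 + 3.935 + 0.459 + 0.545 + 1.069 + 2.902 + 3.321 + 1.854 + 2.476 + 3.013) / 10 = 1.992
sigma = R_bar / d2 = 1.992 / 2.534 = 0.78610892
Cp = (USL - LSL)/(6*sigma) = (98.4 - 88.5)/(6*0.78610892) = 2.0989
Cpu = (98.4 - 90.78)/(3*0.78610892) = 3.2311
Cpl = (90.78 - 88.5)/(3*0.78610892) = 0.9668
Cpk = min(Cpu, Cpl) = 0.9668

0.9668


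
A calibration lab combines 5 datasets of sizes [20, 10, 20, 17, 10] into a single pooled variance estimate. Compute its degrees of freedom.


nu = sum_i (n_i - 1)
nu = ((20 - 1) + (10 - 1) + (20 - 1) + (17 - 1) + (10 - 1))
nu = 19 + 9 + 19 + 16 + 9
nu = 72

72


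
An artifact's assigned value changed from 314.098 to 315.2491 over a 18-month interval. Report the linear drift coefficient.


rate = (v2 - v1) / months
= (315.2491 - 314.098) / 18
= 1.1511 / 18
= 0.0639

0.0639


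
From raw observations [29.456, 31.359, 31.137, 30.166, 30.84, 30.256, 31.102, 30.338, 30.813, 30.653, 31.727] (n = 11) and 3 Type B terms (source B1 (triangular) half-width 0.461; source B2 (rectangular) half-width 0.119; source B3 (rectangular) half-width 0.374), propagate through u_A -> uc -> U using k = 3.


mean = (29.456 + 31.359 + 31.137 + 30.166 + 30.84 + 30.256 + 31.102 + 30.338 + 30.813 + 30.653 + 31.727) / 11 = 30.71336364
s = sqrt(sum((x - mean)^2)/(n-1)) = 0.63522189
u_A = s / sqrt(n) = 0.63522189 / sqrt(11) = 0.19152661
u_B1 = 0.461 / sqrt(6) = 0.18820246
u_B2 = 0.119 / sqrt(3) = 0.068704682
u_B3 = 0.374 / sqrt(3) = 0.215929
uc = sqrt(0.19152661^2 + 0.18820246^2 + 0.068704682^2 + 0.215929^2) = 0.35135207
U = k * uc = 3 * 0.35135207
U = 1.0541

1.0541


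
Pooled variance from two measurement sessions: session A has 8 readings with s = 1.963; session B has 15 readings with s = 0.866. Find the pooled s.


s_p = sqrt(((n1-1)*s1^2 + (n2-1)*s2^2) / (n1+n2-2))
numerator = (8-1)*1.963^2 + (15-1)*0.866^2 = 26.973583 + 10.499384 = 37.472967
denominator = 8 + 15 - 2 = 21
s_p^2 = 37.472967 / 21 = 1.784427
s_p = sqrt(1.784427) = 1.3358

1.3358


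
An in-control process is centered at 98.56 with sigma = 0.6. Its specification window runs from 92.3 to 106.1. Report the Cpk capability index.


Cpu = (USL - mean) / (3*sigma) = (106.1 - 98.56) / (3*0.6) = 4.1889
Cpl = (mean - LSL) / (3*sigma) = (98.56 - 92.3) / (3*0.6) = 3.4778
Cpk = min(Cpu, Cpl) = 3.4778

3.4778


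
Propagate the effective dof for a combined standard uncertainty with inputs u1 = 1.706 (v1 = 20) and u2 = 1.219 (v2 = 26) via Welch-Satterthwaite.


uc = sqrt(u1^2 + u2^2) = sqrt(1.706^2 + 1.219^2) = 2.0967587
v_eff = uc^4 / (u1^4/v1 + u2^4/v2)
= 2.0967587^4 / (1.706^4/20 + 1.219^4/26)
= 19.328307 / 0.50845804
v_eff = 38.0136

38.0136


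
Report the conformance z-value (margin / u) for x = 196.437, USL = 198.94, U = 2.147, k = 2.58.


u = U / k = 2.147 / 2.58 = 0.83217054
margin = |USL - x| = |198.94 - 196.437| = 2.503
z = margin / u = 2.503 / 0.83217054
z = 3.0078

3.0078


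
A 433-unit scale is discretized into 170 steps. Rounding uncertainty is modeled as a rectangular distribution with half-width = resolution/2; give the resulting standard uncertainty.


resolution = range / divisions
resolution = 433 / 170 = 2.5470588
u_res = resolution / (2*sqrt(3))
u_res = 2.5470588 / 3.4641016
u_res = 0.7353

0.7353


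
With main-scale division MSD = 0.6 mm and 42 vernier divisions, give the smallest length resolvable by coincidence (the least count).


LC = MSD / n_div
= 0.6 / 42
= 0.0143

0.0143


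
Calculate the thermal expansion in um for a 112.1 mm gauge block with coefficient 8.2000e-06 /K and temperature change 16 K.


dL = L * alpha * dT
= 112.1 * 8.2000e-06 * 16
= 0.0147075 mm
dL_um = 0.0147075 * 1000 = 14.7075 um

14.7075


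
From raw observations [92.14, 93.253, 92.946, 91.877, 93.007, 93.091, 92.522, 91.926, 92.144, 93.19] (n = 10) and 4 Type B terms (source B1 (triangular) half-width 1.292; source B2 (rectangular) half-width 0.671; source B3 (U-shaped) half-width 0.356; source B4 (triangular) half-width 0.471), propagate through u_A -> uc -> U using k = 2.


mean = (92.14 + 93.253 + 92.946 + 91.877 + 93.007 + 93.091 + 92.522 + 91.926 + 92.144 + 93.19) / 10 = 92.6096
s = sqrt(sum((x - mean)^2)/(n-1)) = 0.54799213
u_A = s / sqrt(n) = 0.54799213 / sqrt(10) = 0.17329033
u_B1 = 1.292 / sqrt(6) = 0.52745679
u_B2 = 0.671 / sqrt(3) = 0.38740203
u_B3 = 0.356 / sqrt(2) = 0.25173001
u_B4 = 0.471 / sqrt(6) = 0.19228494
uc = sqrt(0.17329033^2 + 0.52745679^2 + 0.38740203^2 + 0.25173001^2 + 0.19228494^2) = 0.74743698
U = k * uc = 2 * 0.74743698
U = 1.4949

1.4949


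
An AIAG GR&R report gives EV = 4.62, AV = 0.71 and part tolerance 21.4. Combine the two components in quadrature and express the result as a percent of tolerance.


GRR = sqrt(EV^2 + AV^2) = sqrt(4.62^2 + 0.71^2) = 4.6742379
%GRR = GRR / tol * 100 = 4.6742379 / 21.4 * 100
%GRR = 21.8422

21.8422


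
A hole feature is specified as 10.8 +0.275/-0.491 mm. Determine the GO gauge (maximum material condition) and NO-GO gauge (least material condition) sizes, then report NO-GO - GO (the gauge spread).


GO = nominal - lower_tol (smallest hole = maximum material condition)
GO = 10.8 - 0.491 = 10.309
NO-GO = nominal + upper_tol (largest hole = least material condition)
NO-GO = 10.8 + 0.275 = 11.075
spread = NO-GO - GO = 11.075 - 10.309 = 0.7660

0.7660


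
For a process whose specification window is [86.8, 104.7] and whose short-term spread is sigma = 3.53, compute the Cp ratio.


Cp = (USL - LSL) / (6 * sigma)
= (104.7 - 86.8) / (6 * 3.53)
= 17.9000 / 21.1800
= 0.8451

0.8451


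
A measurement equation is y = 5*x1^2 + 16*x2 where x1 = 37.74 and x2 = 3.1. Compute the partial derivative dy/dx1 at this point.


y = 5*x1^2 + 16*x2
dy/dx1 = 2*5*x1
Evaluate at x1 = 37.74: c1 = 10 * 37.74
c1 = 377.4000

377.4000


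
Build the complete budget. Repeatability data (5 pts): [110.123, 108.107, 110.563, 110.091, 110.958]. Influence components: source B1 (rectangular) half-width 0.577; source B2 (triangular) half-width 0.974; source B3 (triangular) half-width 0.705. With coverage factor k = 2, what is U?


mean = (110.123 + 108.107 + 110.563 + 110.091 + 110.958) / 5 = 109.9684
s = sqrt(sum((x - mean)^2)/(n-1)) = 1.0996135
u_A = s / sqrt(n) = 1.0996135 / sqrt(5) = 0.49176211
u_B1 = 0.577 / sqrt(3) = 0.33313111
u_B2 = 0.974 / sqrt(6) = 0.39763383
u_B3 = 0.705 / sqrt(6) = 0.28781504
uc = sqrt(0.49176211^2 + 0.33313111^2 + 0.39763383^2 + 0.28781504^2) = 0.77055595
U = k * uc = 2 * 0.77055595
U = 1.5411

1.5411


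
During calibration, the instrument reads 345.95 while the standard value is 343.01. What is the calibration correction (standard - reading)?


Correction = standard - reading
= 343.01 - 345.95
= -2.9400

-2.9400


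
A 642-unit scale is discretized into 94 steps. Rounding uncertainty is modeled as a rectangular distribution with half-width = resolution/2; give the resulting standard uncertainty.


resolution = range / divisions
resolution = 642 / 94 = 6.8297872
u_res = resolution / (2*sqrt(3))
u_res = 6.8297872 / 3.4641016
u_res = 1.9716

1.9716


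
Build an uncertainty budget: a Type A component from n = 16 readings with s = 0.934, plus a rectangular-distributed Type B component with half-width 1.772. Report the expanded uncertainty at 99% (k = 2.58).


u_A = s / sqrt(n) = 0.934 / sqrt(16) = 0.2335
u_B = half_width / sqrt(3) = 1.772 / sqrt(3) = 1.0230647
uc = sqrt(u_A^2 + u_B^2) = sqrt(0.2335^2 + 1.0230647^2) = 1.049373
U = k * uc = 2.58 * 1.049373
U = 2.7074

2.7074


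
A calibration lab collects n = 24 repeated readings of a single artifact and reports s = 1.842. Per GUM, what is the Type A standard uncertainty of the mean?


u_A = s / sqrt(n)
u_A = 1.842 / sqrt(24)
u_A = 1.842 / 4.8989795
u_A = 0.3760

0.3760


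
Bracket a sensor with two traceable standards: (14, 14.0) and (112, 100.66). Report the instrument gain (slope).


slope = (y2 - y1) / (x2 - x1)
= (100.66 - 14.0) / (112 - 14)
= 86.6600 / 98
= 0.8843

0.8843


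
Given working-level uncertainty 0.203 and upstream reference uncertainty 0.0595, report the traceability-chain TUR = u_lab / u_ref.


TUR = u_lab / u_ref
= 0.203 / 0.0595
= 3.4118

3.4118


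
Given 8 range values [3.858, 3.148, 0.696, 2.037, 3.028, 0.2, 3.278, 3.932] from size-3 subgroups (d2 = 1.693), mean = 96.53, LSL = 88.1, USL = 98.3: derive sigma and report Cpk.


R_bar = (3.858 + 3.148 + 0.696 + 2.037 + 3.028 + 0.2 + 3.278 + 3.932) / 8 = 2.522125
sigma = R_bar / d2 = 2.522125 / 1.693 = 1.4897372
Cp = (USL - LSL)/(6*sigma) = (98.3 - 88.1)/(6*1.4897372) = 1.1411
Cpu = (98.3 - 96.53)/(3*1.4897372) = 0.3960
Cpl = (96.53 - 88.1)/(3*1.4897372) = 1.8862
Cpk = min(Cpu, Cpl) = 0.3960

0.3960


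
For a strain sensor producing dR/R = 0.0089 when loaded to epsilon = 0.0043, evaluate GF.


GF = (dR/R) / epsilon
= 0.0089 / 0.0043
= 2.0698

2.0698


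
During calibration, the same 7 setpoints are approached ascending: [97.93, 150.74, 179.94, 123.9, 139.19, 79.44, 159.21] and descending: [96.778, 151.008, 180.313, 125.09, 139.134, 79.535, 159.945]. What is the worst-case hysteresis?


|97.93 - 96.778| = 1.1520
|150.74 - 151.008| = 0.2680
|179.94 - 180.313| = 0.3730
|123.9 - 125.09| = 1.1900
|139.19 - 139.134| = 0.0560
|79.44 - 79.535| = 0.0950
|159.21 - 159.945| = 0.7350
hysteresis = max(diffs) = 1.1900

1.1900


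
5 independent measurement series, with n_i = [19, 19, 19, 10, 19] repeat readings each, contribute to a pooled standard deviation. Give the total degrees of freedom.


nu = sum_i (n_i - 1)
nu = ((19 - 1) + (19 - 1) + (19 - 1) + (10 - 1) + (19 - 1))
nu = 18 + 18 + 18 + 9 + 18
nu = 81

81


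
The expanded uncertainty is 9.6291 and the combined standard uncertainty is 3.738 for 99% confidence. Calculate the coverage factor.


k = U / uc
k = 9.6291 / 3.738
k = 2.576

2.576


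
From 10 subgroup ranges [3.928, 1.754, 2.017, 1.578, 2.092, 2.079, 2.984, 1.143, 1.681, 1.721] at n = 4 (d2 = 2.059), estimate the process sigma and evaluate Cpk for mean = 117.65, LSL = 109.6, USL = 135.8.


R_bar = (3.928 + 1.754 + 2.017 + 1.578 + 2.092 + 2.079 + 2.984 + 1.143 + 1.681 + 1.721) / 10 = 2.0977
sigma = R_bar / d2 = 2.0977 / 2.059 = 1.0187955
Cp = (USL - LSL)/(6*sigma) = (135.8 - 109.6)/(6*1.0187955) = 4.2861
Cpu = (135.8 - 117.65)/(3*1.0187955) = 5.9384
Cpl = (117.65 - 109.6)/(3*1.0187955) = 2.6338
Cpk = min(Cpu, Cpl) = 2.6338

2.6338


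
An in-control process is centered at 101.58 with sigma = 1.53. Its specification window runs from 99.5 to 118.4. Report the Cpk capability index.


Cpu = (USL - mean) / (3*sigma) = (118.4 - 101.58) / (3*1.53) = 3.6645
Cpl = (mean - LSL) / (3*sigma) = (101.58 - 99.5) / (3*1.53) = 0.4532
Cpk = min(Cpu, Cpl) = 0.4532

0.4532


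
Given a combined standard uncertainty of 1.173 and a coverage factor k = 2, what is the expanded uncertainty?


U = k * uc
U = 2 * 1.173
U = 2.3460

2.3460


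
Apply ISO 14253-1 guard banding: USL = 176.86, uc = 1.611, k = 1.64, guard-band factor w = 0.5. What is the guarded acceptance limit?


U = k * uc = 1.64 * 1.611 = 2.64204
guard band g = w * U = 0.5 * 2.64204 = 1.32102
AL = USL - g = 176.86 - 1.32102
AL = 175.5390

175.5390


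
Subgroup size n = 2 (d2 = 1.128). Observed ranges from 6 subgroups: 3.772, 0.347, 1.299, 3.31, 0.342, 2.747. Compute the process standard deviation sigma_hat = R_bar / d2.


R_bar = (3.772 + 0.347 + 1.299 + 3.31 + 0.342 + 2.747) / 6
R_bar = 11.817 / 6 = 1.9695
sigma_hat = R_bar / d2 = 1.9695 / 1.128 = 1.7460

1.7460


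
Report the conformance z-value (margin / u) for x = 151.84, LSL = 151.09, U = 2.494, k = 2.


u = U / k = 2.494 / 2 = 1.247
margin = |LSL - x| = |151.09 - 151.84| = 0.75
z = margin / u = 0.75 / 1.247
z = 0.6014

0.6014


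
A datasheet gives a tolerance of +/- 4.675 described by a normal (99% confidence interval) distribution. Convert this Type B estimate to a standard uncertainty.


u_B = half_width / 2.576
u_B = 4.675 / 2.576
u_B = 1.8148

1.8148


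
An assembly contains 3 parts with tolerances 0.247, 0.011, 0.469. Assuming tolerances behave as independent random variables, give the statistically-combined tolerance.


RSS = sqrt(0.247^2 + 0.011^2 + 0.469^2)
= sqrt(0.281091)
= 0.5302

0.5302


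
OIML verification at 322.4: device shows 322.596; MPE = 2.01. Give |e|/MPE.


e = indication - reference = 322.596 - 322.4 = 0.1960
|e| = 0.1960
ratio = |e| / MPE = 0.1960 / 2.01
ratio = 0.0975

0.0975


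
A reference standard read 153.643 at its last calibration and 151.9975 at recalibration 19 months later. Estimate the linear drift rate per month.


rate = (v2 - v1) / months
= (151.9975 - 153.643) / 19
= -1.6455 / 19
= -0.0866

-0.0866


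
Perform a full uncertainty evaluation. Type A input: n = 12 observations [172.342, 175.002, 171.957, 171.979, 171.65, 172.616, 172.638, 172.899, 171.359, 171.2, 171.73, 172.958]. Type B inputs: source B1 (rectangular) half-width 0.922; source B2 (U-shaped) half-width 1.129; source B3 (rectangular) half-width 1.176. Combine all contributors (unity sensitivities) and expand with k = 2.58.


mean = (172.342 + 175.002 + 171.957 + 171.979 + 171.65 + 172.616 + 172.638 + 172.899 + 171.359 + 171.2 + 171.73 + 172.958) / 12 = 172.3608333
s = sqrt(sum((x - mean)^2)/(n-1)) = 1.0147815
u_A = s / sqrt(n) = 1.0147815 / sqrt(12) = 0.29294219
u_B1 = 0.922 / sqrt(3) = 0.53231695
u_B2 = 1.129 / sqrt(2) = 0.79832356
u_B3 = 1.176 / sqrt(3) = 0.67896392
uc = sqrt(0.29294219^2 + 0.53231695^2 + 0.79832356^2 + 0.67896392^2) = 1.2113996
U = k * uc = 2.58 * 1.2113996
U = 3.1254

3.1254


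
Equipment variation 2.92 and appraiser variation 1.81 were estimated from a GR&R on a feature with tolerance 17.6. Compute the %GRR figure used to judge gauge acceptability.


GRR = sqrt(EV^2 + AV^2) = sqrt(2.92^2 + 1.81^2) = 3.4354767
%GRR = GRR / tol * 100 = 3.4354767 / 17.6 * 100
%GRR = 19.5198

19.5198


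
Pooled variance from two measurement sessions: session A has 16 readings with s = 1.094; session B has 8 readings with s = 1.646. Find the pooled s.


s_p = sqrt(((n1-1)*s1^2 + (n2-1)*s2^2) / (n1+n2-2))
numerator = (16-1)*1.094^2 + (8-1)*1.646^2 = 17.95254 + 18.965212 = 36.917752
denominator = 16 + 8 - 2 = 22
s_p^2 = 36.917752 / 22 = 1.6780796
s_p = sqrt(1.6780796) = 1.2954

1.2954


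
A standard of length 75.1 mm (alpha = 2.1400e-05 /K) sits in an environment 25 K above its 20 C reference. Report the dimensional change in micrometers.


dL = L * alpha * dT
= 75.1 * 2.1400e-05 * 25
= 0.0401785 mm
dL_um = 0.0401785 * 1000 = 40.1785 um

40.1785


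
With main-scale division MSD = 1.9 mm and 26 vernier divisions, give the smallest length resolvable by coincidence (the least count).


LC = MSD / n_div
= 1.9 / 26
= 0.0731

0.0731


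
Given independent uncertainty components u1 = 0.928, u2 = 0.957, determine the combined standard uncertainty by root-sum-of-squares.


uc = sqrt(0.928^2 + 0.957^2)
uc = sqrt(1.777033)
uc = 1.3331

1.3331


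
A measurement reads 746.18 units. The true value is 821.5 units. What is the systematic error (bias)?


Systematic error = measured - true
= 746.18 - 821.5
= -75.3200

-75.3200


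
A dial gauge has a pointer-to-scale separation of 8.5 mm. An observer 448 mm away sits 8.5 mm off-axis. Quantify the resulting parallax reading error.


error = h * offset / d
= 8.5 * 8.5 / 448
= 0.1613

0.1613


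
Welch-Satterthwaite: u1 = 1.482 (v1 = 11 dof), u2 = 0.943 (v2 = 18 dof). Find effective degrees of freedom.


uc = sqrt(u1^2 + u2^2) = sqrt(1.482^2 + 0.943^2) = 1.7565799
v_eff = uc^4 / (u1^4/v1 + u2^4/v2)
= 1.7565799^4 / (1.482^4/11 + 0.943^4/18)
= 9.5207604 / 0.48246215
v_eff = 19.7337

19.7337


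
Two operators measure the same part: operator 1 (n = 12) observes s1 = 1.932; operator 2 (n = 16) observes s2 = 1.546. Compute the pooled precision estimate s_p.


s_p = sqrt(((n1-1)*s1^2 + (n2-1)*s2^2) / (n1+n2-2))
numerator = (12-1)*1.932^2 + (16-1)*1.546^2 = 41.058864 + 35.85174 = 76.910604
denominator = 12 + 16 - 2 = 26
s_p^2 = 76.910604 / 26 = 2.9581002
s_p = sqrt(2.9581002) = 1.7199

1.7199


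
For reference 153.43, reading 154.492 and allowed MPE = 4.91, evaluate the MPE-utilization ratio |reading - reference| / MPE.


e = indication - reference = 154.492 - 153.43 = 1.0620
|e| = 1.0620
ratio = |e| / MPE = 1.0620 / 4.91
ratio = 0.2163

0.2163


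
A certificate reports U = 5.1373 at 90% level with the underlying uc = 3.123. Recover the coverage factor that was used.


k = U / uc
k = 5.1373 / 3.123
k = 1.645

1.645


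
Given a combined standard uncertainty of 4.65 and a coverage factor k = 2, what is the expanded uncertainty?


U = k * uc
U = 2 * 4.65
U = 9.3000

9.3000


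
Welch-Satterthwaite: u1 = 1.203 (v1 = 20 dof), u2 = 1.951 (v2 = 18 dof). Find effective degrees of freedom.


uc = sqrt(u1^2 + u2^2) = sqrt(1.203^2 + 1.951^2) = 2.2920755
v_eff = uc^4 / (u1^4/v1 + u2^4/v2)
= 2.2920755^4 / (1.203^4/20 + 1.951^4/18)
= 27.600419 / 0.90964784
v_eff = 30.3419

30.3419


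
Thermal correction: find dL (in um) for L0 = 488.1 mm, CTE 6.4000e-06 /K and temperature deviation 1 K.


dL = L * alpha * dT
= 488.1 * 6.4000e-06 * 1
= 0.0031238 mm
dL_um = 0.0031238 * 1000 = 3.1238 um

3.1238


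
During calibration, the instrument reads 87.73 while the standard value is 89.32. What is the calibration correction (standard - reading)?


Correction = standard - reading
= 89.32 - 87.73
= 1.5900

1.5900


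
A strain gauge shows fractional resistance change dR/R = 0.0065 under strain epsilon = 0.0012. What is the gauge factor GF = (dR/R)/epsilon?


GF = (dR/R) / epsilon
= 0.0065 / 0.0012
= 5.4167

5.4167


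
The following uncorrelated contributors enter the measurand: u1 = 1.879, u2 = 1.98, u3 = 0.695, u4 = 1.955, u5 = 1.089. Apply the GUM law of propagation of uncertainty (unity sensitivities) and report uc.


uc = sqrt(1.879^2 + 1.98^2 + 0.695^2 + 1.955^2 + 1.089^2)
uc = sqrt(12.942012)
uc = 3.5975

3.5975


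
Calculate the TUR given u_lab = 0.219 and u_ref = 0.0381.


TUR = u_lab / u_ref
= 0.219 / 0.0381
= 5.7480

5.7480


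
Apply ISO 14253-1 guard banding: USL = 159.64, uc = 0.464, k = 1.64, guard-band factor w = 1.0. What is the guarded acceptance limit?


U = k * uc = 1.64 * 0.464 = 0.76096
guard band g = w * U = 1.0 * 0.76096 = 0.76096
AL = USL - g = 159.64 - 0.76096
AL = 158.8790

158.8790


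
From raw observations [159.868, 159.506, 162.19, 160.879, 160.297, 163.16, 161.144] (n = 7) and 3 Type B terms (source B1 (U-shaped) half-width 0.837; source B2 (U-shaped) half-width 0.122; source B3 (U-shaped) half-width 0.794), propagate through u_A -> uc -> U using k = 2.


mean = (159.868 + 159.506 + 162.19 + 160.879 + 160.297 + 163.16 + 161.144) / 7 = 161.0062857
s = sqrt(sum((x - mean)^2)/(n-1)) = 1.2990041
u_A = s / sqrt(n) = 1.2990041 / sqrt(7) = 0.4909774
u_B1 = 0.837 / sqrt(2) = 0.59184838
u_B2 = 0.122 / sqrt(2) = 0.086267027
u_B3 = 0.794 / sqrt(2) = 0.56144278
uc = sqrt(0.4909774^2 + 0.59184838^2 + 0.086267027^2 + 0.56144278^2) = 0.9560352
U = k * uc = 2 * 0.9560352
U = 1.9121

1.9121


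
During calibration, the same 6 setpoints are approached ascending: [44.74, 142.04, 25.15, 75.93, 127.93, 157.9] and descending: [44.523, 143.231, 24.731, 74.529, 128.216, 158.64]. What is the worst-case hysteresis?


|44.74 - 44.523| = 0.2170
|142.04 - 143.231| = 1.1910
|25.15 - 24.731| = 0.4190
|75.93 - 74.529| = 1.4010
|127.93 - 128.216| = 0.2860
|157.9 - 158.64| = 0.7400
hysteresis = max(diffs) = 1.4010

1.4010


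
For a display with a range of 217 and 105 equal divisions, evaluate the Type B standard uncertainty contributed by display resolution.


resolution = range / divisions
resolution = 217 / 105 = 2.0666667
u_res = resolution / (2*sqrt(3))
u_res = 2.0666667 / 3.4641016
u_res = 0.5966

0.5966


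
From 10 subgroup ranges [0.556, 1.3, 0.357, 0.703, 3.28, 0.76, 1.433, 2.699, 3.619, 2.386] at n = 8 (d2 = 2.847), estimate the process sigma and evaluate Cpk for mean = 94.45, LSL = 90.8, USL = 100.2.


R_bar = (0.556 + 1.3 + 0.357 + 0.703 + 3.28 + 0.76 + 1.433 + 2.699 + 3.619 + 2.386) / 10 = 1.7093
sigma = R_bar / d2 = 1.7093 / 2.847 = 0.60038637
Cp = (USL - LSL)/(6*sigma) = (100.2 - 90.8)/(6*0.60038637) = 2.6094
Cpu = (100.2 - 94.45)/(3*0.60038637) = 3.1924
Cpl = (94.45 - 90.8)/(3*0.60038637) = 2.0265
Cpk = min(Cpu, Cpl) = 2.0265

2.0265


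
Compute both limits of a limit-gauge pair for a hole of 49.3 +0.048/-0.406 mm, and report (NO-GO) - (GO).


GO = nominal - lower_tol (smallest hole = maximum material condition)
GO = 49.3 - 0.406 = 48.894
NO-GO = nominal + upper_tol (largest hole = least material condition)
NO-GO = 49.3 + 0.048 = 49.348
spread = NO-GO - GO = 49.348 - 48.894 = 0.4540

0.4540


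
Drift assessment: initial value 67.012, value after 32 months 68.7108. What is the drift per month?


rate = (v2 - v1) / months
= (68.7108 - 67.012) / 32
= 1.6988 / 32
= 0.0531

0.0531


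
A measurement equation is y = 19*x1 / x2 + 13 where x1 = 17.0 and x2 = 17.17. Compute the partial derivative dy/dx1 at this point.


y = 19*x1 / x2 + 13
dy/dx1 = 19/x2
Evaluate at x2 = 17.17: c1 = 19 / 17.17
c1 = 1.1066

1.1066


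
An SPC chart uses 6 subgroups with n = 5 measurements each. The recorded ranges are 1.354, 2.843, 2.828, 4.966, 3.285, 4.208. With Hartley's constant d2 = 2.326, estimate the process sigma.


R_bar = (1.354 + 2.843 + 2.828 + 4.966 + 3.285 + 4.208) / 6
R_bar = 19.484 / 6 = 3.2473333
sigma_hat = R_bar / d2 = 3.2473333 / 2.326 = 1.3961

1.3961


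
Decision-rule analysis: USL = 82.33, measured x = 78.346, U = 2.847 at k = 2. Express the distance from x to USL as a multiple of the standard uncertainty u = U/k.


u = U / k = 2.847 / 2 = 1.4235
margin = |USL - x| = |82.33 - 78.346| = 3.984
z = margin / u = 3.984 / 1.4235
z = 2.7987

2.7987


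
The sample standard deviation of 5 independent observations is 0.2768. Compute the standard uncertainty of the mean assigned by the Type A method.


u_A = s / sqrt(n)
u_A = 0.2768 / sqrt(5)
u_A = 0.2768 / 2.236068
u_A = 0.1238

0.1238


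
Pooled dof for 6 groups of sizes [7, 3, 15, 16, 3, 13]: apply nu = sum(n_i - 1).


nu = sum_i (n_i - 1)
nu = ((7 - 1) + (3 - 1) + (15 - 1) + (16 - 1) + (3 - 1) + (13 - 1))
nu = 6 + 2 + 14 + 15 + 2 + 12
nu = 51

51


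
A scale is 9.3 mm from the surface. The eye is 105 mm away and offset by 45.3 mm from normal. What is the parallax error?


error = h * offset / d
= 9.3 * 45.3 / 105
= 4.0123

4.0123


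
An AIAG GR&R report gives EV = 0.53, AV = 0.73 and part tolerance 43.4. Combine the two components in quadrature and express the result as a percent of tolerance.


GRR = sqrt(EV^2 + AV^2) = sqrt(0.53^2 + 0.73^2) = 0.90210864
%GRR = GRR / tol * 100 = 0.90210864 / 43.4 * 100
%GRR = 2.0786

2.0786


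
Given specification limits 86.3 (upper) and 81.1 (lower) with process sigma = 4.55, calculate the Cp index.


Cp = (USL - LSL) / (6 * sigma)
= (86.3 - 81.1) / (6 * 4.55)
= 5.2000 / 27.3000
= 0.1905

0.1905


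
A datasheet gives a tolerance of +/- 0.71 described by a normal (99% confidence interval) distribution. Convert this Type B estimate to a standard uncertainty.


u_B = half_width / 2.576
u_B = 0.71 / 2.576
u_B = 0.2756

0.2756


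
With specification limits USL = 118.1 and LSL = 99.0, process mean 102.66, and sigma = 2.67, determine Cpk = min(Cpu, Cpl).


Cpu = (USL - mean) / (3*sigma) = (118.1 - 102.66) / (3*2.67) = 1.9276
Cpl = (mean - LSL) / (3*sigma) = (102.66 - 99.0) / (3*2.67) = 0.4569
Cpk = min(Cpu, Cpl) = 0.4569

0.4569


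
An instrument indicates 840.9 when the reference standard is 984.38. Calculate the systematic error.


Systematic error = measured - true
= 840.9 - 984.38
= -143.4800

-143.4800


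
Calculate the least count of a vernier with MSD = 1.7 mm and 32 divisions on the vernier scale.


LC = MSD / n_div
= 1.7 / 32
= 0.0531

0.0531


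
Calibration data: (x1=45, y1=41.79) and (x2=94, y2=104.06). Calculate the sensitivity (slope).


slope = (y2 - y1) / (x2 - x1)
= (104.06 - 41.79) / (94 - 45)
= 62.2700 / 49
= 1.2708

1.2708


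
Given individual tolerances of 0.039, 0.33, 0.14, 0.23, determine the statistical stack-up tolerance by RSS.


RSS = sqrt(0.039^2 + 0.33^2 + 0.14^2 + 0.23^2)
= sqrt(0.182921)
= 0.4277

0.4277


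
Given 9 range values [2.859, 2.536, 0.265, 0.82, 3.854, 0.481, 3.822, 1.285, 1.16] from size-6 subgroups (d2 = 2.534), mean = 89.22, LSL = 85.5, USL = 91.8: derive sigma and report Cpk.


R_bar = (2.859 + 2.536 + 0.265 + 0.82 + 3.854 + 0.481 + 3.822 + 1.285 + 1.16) / 9 = 1.898
sigma = R_bar / d2 = 1.898 / 2.534 = 0.74901342
Cp = (USL - LSL)/(6*sigma) = (91.8 - 85.5)/(6*0.74901342) = 1.4018
Cpu = (91.8 - 89.22)/(3*0.74901342) = 1.1482
Cpl = (89.22 - 85.5)/(3*0.74901342) = 1.6555
Cpk = min(Cpu, Cpl) = 1.1482

1.1482


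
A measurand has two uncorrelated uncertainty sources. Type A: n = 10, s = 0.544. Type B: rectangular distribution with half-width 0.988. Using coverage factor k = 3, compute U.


u_A = s / sqrt(n) = 0.544 / sqrt(10) = 0.1720279
u_B = half_width / sqrt(3) = 0.988 / sqrt(3) = 0.57042207
uc = sqrt(u_A^2 + u_B^2) = sqrt(0.1720279^2 + 0.57042207^2) = 0.59579773
U = k * uc = 3 * 0.59579773
U = 1.7874

1.7874


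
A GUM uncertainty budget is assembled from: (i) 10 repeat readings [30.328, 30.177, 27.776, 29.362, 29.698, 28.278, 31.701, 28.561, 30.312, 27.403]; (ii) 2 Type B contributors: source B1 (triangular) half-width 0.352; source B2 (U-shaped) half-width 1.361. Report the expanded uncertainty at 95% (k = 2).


mean = (30.328 + 30.177 + 27.776 + 29.362 + 29.698 + 28.278 + 31.701 + 28.561 + 30.312 + 27.403) / 10 = 29.3596
s = sqrt(sum((x - mean)^2)/(n-1)) = 1.3438491
u_A = s / sqrt(n) = 1.3438491 / sqrt(10) = 0.4249624
u_B1 = 0.352 / sqrt(6) = 0.1437034
u_B2 = 1.361 / sqrt(2) = 0.96237233
uc = sqrt(0.4249624^2 + 0.1437034^2 + 0.96237233^2) = 1.0617929
U = k * uc = 2 * 1.0617929
U = 2.1236

2.1236


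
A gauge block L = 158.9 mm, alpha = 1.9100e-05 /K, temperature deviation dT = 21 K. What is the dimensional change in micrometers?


dL = L * alpha * dT
= 158.9 * 1.9100e-05 * 21
= 0.0637348 mm
dL_um = 0.0637348 * 1000 = 63.7348 um

63.7348


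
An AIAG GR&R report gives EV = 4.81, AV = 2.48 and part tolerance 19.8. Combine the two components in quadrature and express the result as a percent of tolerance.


GRR = sqrt(EV^2 + AV^2) = sqrt(4.81^2 + 2.48^2) = 5.4117003
%GRR = GRR / tol * 100 = 5.4117003 / 19.8 * 100
%GRR = 27.3318

27.3318


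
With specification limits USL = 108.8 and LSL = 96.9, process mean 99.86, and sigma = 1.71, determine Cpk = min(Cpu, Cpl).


Cpu = (USL - mean) / (3*sigma) = (108.8 - 99.86) / (3*1.71) = 1.7427
Cpl = (mean - LSL) / (3*sigma) = (99.86 - 96.9) / (3*1.71) = 0.5770
Cpk = min(Cpu, Cpl) = 0.5770

0.5770


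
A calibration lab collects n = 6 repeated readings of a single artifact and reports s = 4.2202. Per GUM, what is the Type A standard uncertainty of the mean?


u_A = s / sqrt(n)
u_A = 4.2202 / sqrt(6)
u_A = 4.2202 / 2.4494897
u_A = 1.7229

1.7229


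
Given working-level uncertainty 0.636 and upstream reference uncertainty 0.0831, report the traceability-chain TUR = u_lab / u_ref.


TUR = u_lab / u_ref
= 0.636 / 0.0831
= 7.6534

7.6534


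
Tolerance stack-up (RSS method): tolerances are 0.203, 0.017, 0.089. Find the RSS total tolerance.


RSS = sqrt(0.203^2 + 0.017^2 + 0.089^2)
= sqrt(0.049419)
= 0.2223

0.2223
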